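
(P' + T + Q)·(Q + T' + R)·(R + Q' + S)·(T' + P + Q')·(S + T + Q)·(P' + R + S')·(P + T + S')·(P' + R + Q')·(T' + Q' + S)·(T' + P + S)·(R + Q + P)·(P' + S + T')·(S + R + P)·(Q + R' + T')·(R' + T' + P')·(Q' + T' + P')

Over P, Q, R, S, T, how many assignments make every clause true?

3

There are 2^5 = 32 truth assignments over (P, Q, R, S, T).
Split on S. With S = 1, the clauses containing S are satisfied and S' drops from the rest; 1 of the 2^4 = 16 assignments to the other variables satisfy what remains.
With S = 0, by the same count on the reduced clause set, 2 assignments work.
(One model: P=F, Q=T, R=T, S=F, T=F.)
Total: 1 + 2 = 3.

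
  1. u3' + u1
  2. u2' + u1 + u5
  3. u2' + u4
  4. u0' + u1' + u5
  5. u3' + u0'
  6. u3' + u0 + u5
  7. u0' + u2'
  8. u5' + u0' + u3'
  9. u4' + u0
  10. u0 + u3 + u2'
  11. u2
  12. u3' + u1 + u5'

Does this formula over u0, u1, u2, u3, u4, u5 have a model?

Unsatisfiable

The clause (u2) is unit, so u2 = 1.
The clause (u4) is unit, so u4 = 1.
The clause (u0') is unit, so u0 = 0.
That conflicts with the unit clause (u0).
No assignment satisfies every clause.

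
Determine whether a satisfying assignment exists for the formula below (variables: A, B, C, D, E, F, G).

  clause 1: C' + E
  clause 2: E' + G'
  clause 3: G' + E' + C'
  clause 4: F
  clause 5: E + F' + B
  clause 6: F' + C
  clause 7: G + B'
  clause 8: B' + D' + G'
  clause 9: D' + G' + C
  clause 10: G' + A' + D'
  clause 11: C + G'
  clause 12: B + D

(F) alone gives F = 1.
(C) alone gives C = 1.
(E) alone gives E = 1.
(G') alone gives G = 0.
(B') alone gives B = 0.
(D) alone gives D = 1.
No clause remains; A is free.
A satisfying assignment: A=0, B=0, C=1, D=1, E=1, F=1, G=0.

Satisfiable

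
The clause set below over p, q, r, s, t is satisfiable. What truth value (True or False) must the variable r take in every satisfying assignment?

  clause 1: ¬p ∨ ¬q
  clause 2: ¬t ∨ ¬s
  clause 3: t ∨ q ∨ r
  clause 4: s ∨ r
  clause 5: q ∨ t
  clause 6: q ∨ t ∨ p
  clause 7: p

True

Suppose r = False.
From the singleton clause (s), s = True.
From the singleton clause (¬t), t = False.
From the singleton clause (q), q = True.
From the singleton clause (¬p), p = False.
Now (p) is unsatisfied and unit — conflict.
So every satisfying assignment has r = True.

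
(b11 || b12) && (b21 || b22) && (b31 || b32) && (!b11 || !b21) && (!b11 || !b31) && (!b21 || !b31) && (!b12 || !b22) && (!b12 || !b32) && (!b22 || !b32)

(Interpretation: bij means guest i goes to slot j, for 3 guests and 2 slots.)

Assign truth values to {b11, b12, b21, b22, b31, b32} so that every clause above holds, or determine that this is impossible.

UNSATISFIABLE

Case b11 = true:
The clause (!b21) is unit, so b21 = false.
The clause (b22) is unit, so b22 = true.
The clause (!b31) is unit, so b31 = false.
The clause (b32) is unit, so b32 = true.
That conflicts with the unit clause (!b32).
So b11 must be the other value — set b11 = false.
The clause (b12) is unit, so b12 = true.
The clause (!b22) is unit, so b22 = false.
The clause (b21) is unit, so b21 = true.
The clause (!b31) is unit, so b31 = false.
The clause (b32) is unit, so b32 = true.
That conflicts with the unit clause (!b32).
Either choice for b11 ends in contradiction.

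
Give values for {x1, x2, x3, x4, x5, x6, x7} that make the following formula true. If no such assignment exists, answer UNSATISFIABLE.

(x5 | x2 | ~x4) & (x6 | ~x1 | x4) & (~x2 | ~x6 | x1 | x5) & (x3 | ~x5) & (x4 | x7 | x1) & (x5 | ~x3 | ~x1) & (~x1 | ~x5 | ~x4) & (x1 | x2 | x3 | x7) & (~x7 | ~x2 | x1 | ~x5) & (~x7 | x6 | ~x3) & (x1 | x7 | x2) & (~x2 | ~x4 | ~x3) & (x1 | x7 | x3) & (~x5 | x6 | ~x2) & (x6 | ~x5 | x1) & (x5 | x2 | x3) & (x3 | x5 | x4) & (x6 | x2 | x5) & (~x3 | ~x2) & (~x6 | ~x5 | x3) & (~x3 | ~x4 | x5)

Case x3 = 1:
(~x2) alone gives x2 = 0.
Case x5 = 1:
Case x1 = 0:
(x7) alone gives x7 = 1.
(x6) alone gives x6 = 1.
All clauses hold; x4 can take either value.

x1=0, x2=0, x3=1, x4=1, x5=1, x6=1, x7=1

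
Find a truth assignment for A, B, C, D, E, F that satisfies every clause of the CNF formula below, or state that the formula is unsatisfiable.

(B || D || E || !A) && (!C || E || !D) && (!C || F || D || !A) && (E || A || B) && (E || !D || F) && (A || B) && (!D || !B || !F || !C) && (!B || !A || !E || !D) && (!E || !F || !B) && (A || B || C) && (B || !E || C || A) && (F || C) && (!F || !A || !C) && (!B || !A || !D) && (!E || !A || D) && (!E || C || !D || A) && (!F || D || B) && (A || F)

Suppose A = false.
From the singleton clause (B), B = true.
From the singleton clause (F), F = true.
From the singleton clause (!E), E = false.
Suppose C = false.
Every clause is now satisfied; D is unconstrained.

A: false,  B: true,  C: false,  D: true,  E: false,  F: true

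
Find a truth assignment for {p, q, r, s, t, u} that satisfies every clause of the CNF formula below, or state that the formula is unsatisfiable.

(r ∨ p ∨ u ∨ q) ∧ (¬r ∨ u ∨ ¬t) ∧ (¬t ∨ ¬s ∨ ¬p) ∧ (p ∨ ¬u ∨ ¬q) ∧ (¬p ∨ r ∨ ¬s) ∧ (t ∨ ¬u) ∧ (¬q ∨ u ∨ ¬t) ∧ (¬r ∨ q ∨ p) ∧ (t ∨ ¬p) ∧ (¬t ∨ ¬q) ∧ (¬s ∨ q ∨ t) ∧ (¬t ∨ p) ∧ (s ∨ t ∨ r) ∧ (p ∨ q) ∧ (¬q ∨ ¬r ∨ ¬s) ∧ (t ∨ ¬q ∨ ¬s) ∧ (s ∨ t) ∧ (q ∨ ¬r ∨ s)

Branch on t: set t = True.
The clause (¬q) is unit, so q = False.
The clause (p) is unit, so p = True.
The clause (¬s) is unit, so s = False.
The clause (¬r) is unit, so r = False.
No clause remains; u is free.

p ↦ True,  q ↦ False,  r ↦ False,  s ↦ False,  t ↦ True,  u ↦ False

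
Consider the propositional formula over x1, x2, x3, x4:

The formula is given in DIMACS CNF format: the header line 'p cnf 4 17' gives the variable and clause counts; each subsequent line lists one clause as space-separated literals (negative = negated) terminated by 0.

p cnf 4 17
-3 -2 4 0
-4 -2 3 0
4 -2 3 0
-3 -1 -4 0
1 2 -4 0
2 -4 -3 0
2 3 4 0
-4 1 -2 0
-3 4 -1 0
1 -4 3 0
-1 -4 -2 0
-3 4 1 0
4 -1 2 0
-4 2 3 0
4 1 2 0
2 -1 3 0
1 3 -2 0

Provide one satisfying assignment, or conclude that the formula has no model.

Try x3 = False.
Try x4 = False.
From the singleton clause (¬x2), x2 = False.
That conflicts with the unit clause (x2).
Backtrack on x4: now try x4 = True.
From the singleton clause (¬x2), x2 = False.
That conflicts with the unit clause (x2).
Either choice for x4 ends in contradiction.
Backtrack on x3: now try x3 = True.
Try x2 = False.
From the singleton clause (¬x4), x4 = False.
From the singleton clause (¬x1), x1 = False.
That conflicts with the unit clause (x1).
Backtrack on x2: now try x2 = True.
From the singleton clause (x4), x4 = True.
From the singleton clause (¬x1), x1 = False.
That conflicts with the unit clause (x1).
Either choice for x2 ends in contradiction.
Either choice for x3 ends in contradiction.

UNSATISFIABLE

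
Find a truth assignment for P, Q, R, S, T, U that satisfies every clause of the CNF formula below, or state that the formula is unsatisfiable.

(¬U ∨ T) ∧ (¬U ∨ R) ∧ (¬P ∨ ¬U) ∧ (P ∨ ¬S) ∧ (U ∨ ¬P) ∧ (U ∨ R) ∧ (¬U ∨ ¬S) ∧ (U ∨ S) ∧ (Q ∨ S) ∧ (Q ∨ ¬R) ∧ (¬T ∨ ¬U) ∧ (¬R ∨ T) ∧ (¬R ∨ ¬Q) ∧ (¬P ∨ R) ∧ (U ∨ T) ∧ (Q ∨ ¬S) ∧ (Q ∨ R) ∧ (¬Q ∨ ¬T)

UNSATISFIABLE

Try U = False.
Unit clause (¬P) forces P = False.
Unit clause (¬S) forces S = False.
But (S) is also a unit clause — contradiction.
Backtrack on U: now try U = True.
Unit clause (T) forces T = True.
But (¬T) is also a unit clause — contradiction.
Both values of U lead to a conflict.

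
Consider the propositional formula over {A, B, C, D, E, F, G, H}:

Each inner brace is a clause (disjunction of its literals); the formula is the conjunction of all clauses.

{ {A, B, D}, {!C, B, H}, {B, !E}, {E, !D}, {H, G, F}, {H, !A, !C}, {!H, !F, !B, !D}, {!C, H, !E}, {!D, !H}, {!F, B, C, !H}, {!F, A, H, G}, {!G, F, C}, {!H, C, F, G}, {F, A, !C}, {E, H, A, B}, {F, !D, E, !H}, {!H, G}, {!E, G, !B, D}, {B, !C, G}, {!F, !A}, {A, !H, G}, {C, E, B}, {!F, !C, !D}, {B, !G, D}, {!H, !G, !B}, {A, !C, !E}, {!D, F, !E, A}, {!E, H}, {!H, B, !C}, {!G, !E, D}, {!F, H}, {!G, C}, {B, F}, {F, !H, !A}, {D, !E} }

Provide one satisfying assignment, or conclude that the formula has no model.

UNSATISFIABLE

Try B = true.
Try E = true.
(H) alone gives H = true.
(!D) alone gives D = false.
But (D) is also a unit clause — contradiction.
So E must be the other value — set E = false.
(!D) alone gives D = false.
Try H = false.
(!F) alone gives F = false.
(G) alone gives G = true.
(C) alone gives C = true.
(!A) alone gives A = false.
But (A) is also a unit clause — contradiction.
So H must be the other value — set H = true.
(G) alone gives G = true.
But (!G) is also a unit clause — contradiction.
Neither H = true nor H = false works.
Neither E = true nor E = false works.
So B must be the other value — set B = false.
(!E) alone gives E = false.
(!D) alone gives D = false.
(A) alone gives A = true.
(!F) alone gives F = false.
But (F) is also a unit clause — contradiction.
Neither B = true nor B = false works.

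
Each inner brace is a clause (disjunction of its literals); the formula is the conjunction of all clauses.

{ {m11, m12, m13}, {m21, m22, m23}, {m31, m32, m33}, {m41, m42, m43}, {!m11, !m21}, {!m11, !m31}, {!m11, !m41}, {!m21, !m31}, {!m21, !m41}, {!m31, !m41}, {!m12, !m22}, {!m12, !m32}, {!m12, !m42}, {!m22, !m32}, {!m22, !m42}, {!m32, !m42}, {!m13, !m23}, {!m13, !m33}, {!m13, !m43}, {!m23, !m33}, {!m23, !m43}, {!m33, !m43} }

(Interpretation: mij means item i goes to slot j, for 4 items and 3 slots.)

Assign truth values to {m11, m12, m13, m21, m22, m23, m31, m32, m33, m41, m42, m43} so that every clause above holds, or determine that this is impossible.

Branch on m11: set m11 = false.
Branch on m12: set m12 = true.
(!m22) alone gives m22 = false.
(!m32) alone gives m32 = false.
(!m42) alone gives m42 = false.
Branch on m21: set m21 = true.
(!m31) alone gives m31 = false.
(m33) alone gives m33 = true.
(!m41) alone gives m41 = false.
(m43) alone gives m43 = true.
Now (!m43) is unsatisfied and unit — conflict.
So m21 must be the other value — set m21 = false.
(m23) alone gives m23 = true.
(!m13) alone gives m13 = false.
(!m33) alone gives m33 = false.
(m31) alone gives m31 = true.
(!m41) alone gives m41 = false.
(m43) alone gives m43 = true.
Now (!m43) is unsatisfied and unit — conflict.
Either choice for m21 ends in contradiction.
So m12 must be the other value — set m12 = false.
(m13) alone gives m13 = true.
(!m23) alone gives m23 = false.
(!m33) alone gives m33 = false.
(!m43) alone gives m43 = false.
Branch on m21: set m21 = true.
(!m31) alone gives m31 = false.
(m32) alone gives m32 = true.
(!m41) alone gives m41 = false.
(m42) alone gives m42 = true.
Now (!m42) is unsatisfied and unit — conflict.
So m21 must be the other value — set m21 = false.
(m22) alone gives m22 = true.
(!m32) alone gives m32 = false.
(m31) alone gives m31 = true.
(!m41) alone gives m41 = false.
(m42) alone gives m42 = true.
Now (!m42) is unsatisfied and unit — conflict.
Either choice for m21 ends in contradiction.
Either choice for m12 ends in contradiction.
So m11 must be the other value — set m11 = true.
(!m21) alone gives m21 = false.
(!m31) alone gives m31 = false.
(!m41) alone gives m41 = false.
Branch on m22: set m22 = true.
(!m12) alone gives m12 = false.
(!m32) alone gives m32 = false.
(m33) alone gives m33 = true.
(!m42) alone gives m42 = false.
(m43) alone gives m43 = true.
Now (!m43) is unsatisfied and unit — conflict.
So m22 must be the other value — set m22 = false.
(m23) alone gives m23 = true.
(!m13) alone gives m13 = false.
(!m33) alone gives m33 = false.
(m32) alone gives m32 = true.
(!m12) alone gives m12 = false.
(!m42) alone gives m42 = false.
(m43) alone gives m43 = true.
Now (!m43) is unsatisfied and unit — conflict.
Either choice for m22 ends in contradiction.
Either choice for m11 ends in contradiction.

UNSATISFIABLE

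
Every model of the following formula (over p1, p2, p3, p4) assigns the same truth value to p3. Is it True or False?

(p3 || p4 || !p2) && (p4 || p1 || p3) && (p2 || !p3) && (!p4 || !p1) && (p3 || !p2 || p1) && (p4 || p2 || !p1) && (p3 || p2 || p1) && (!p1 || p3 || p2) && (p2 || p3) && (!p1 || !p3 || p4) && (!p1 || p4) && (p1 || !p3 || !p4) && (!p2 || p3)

Suppose p3 = false.
Unit clause (p2) forces p2 = true.
Now (!p2) is unsatisfied and unit — conflict.
So every satisfying assignment has p3 = True.

True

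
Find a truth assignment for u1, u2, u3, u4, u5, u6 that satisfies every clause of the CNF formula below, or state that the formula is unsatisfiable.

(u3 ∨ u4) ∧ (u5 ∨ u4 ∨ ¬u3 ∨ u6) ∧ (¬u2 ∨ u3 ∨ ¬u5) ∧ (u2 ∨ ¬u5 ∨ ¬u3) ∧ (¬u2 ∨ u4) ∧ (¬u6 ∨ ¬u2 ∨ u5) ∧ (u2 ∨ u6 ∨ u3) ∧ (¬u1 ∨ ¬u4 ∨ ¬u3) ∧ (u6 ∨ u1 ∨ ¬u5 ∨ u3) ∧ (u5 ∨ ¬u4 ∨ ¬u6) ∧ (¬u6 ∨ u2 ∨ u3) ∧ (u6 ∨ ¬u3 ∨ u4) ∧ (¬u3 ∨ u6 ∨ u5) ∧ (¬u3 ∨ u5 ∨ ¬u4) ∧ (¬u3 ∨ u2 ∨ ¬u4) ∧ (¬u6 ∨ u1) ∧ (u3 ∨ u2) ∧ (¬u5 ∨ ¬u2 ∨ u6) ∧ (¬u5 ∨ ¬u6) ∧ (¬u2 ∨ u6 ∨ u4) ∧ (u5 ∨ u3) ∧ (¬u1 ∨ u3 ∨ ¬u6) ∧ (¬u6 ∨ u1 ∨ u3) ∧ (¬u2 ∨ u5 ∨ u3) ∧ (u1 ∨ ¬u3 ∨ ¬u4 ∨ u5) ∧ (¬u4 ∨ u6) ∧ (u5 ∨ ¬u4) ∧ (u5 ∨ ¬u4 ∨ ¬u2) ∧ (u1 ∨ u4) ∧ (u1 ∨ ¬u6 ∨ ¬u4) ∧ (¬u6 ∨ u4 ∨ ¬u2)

Suppose u3 = True.
Suppose u2 = False.
(¬u5) alone gives u5 = False.
(u6) alone gives u6 = True.
(¬u4) alone gives u4 = False.
(u1) alone gives u1 = True.
Every clause now holds.

u1=True,  u2=False,  u3=True,  u4=False,  u5=False,  u6=True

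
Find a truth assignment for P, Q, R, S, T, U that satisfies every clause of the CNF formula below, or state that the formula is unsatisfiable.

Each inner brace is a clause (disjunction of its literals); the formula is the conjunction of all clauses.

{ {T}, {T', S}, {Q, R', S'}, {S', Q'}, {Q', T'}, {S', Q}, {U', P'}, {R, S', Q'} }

Unit clause (T) forces T = 1.
Unit clause (S) forces S = 1.
Unit clause (Q') forces Q = 0.
Now (Q) is unsatisfied and unit — conflict.

UNSATISFIABLE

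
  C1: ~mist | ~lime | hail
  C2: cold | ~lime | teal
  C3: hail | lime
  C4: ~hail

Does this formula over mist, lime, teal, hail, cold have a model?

The clause (~hail) is unit, so hail = 0.
The clause (lime) is unit, so lime = 1.
The clause (~mist) is unit, so mist = 0.
Branch on cold: set cold = 0.
The clause (teal) is unit, so teal = 1.
This assignment satisfies each clause.
A satisfying assignment: mist: 0,  lime: 1,  teal: 1,  hail: 0,  cold: 0.

Yes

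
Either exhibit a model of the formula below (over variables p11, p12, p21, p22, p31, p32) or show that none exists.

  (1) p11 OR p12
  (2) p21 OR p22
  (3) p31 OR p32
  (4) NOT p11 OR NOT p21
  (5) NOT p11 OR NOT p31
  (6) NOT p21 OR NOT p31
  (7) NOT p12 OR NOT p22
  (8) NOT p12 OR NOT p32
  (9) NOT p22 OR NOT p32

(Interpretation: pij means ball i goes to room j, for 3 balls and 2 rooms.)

Branch on p11: set p11 = true.
Unit clause (NOT p21) forces p21 = false.
Unit clause (p22) forces p22 = true.
Unit clause (NOT p31) forces p31 = false.
Unit clause (p32) forces p32 = true.
Now (NOT p32) is unsatisfied and unit — conflict.
Undo p11 and try p11 = false.
Unit clause (p12) forces p12 = true.
Unit clause (NOT p22) forces p22 = false.
Unit clause (p21) forces p21 = true.
Unit clause (NOT p31) forces p31 = false.
Unit clause (p32) forces p32 = true.
Now (NOT p32) is unsatisfied and unit — conflict.
Both values of p11 lead to a conflict.

UNSATISFIABLE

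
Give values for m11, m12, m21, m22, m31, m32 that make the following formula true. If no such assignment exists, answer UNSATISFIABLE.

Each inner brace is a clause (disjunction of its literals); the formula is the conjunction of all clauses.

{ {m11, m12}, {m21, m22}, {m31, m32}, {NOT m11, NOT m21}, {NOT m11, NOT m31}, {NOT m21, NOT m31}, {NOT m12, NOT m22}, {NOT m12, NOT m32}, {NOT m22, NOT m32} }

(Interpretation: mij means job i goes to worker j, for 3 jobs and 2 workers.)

Case m11 = true:
(NOT m21) alone gives m21 = false.
(m22) alone gives m22 = true.
(NOT m31) alone gives m31 = false.
(m32) alone gives m32 = true.
But (NOT m32) is also a unit clause — contradiction.
Backtrack on m11: now try m11 = false.
(m12) alone gives m12 = true.
(NOT m22) alone gives m22 = false.
(m21) alone gives m21 = true.
(NOT m31) alone gives m31 = false.
(m32) alone gives m32 = true.
But (NOT m32) is also a unit clause — contradiction.
Both values of m11 lead to a conflict.

UNSATISFIABLE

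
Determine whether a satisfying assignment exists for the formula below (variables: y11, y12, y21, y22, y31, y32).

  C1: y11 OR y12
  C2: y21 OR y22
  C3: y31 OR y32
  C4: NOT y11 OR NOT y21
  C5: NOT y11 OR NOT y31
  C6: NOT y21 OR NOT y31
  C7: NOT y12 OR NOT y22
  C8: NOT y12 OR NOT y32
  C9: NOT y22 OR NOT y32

Try y11 = true.
The clause (NOT y21) is unit, so y21 = false.
The clause (y22) is unit, so y22 = true.
The clause (NOT y31) is unit, so y31 = false.
The clause (y32) is unit, so y32 = true.
But (NOT y32) is also a unit clause — contradiction.
That branch fails; take y11 = false instead.
The clause (y12) is unit, so y12 = true.
The clause (NOT y22) is unit, so y22 = false.
The clause (y21) is unit, so y21 = true.
The clause (NOT y31) is unit, so y31 = false.
The clause (y32) is unit, so y32 = true.
But (NOT y32) is also a unit clause — contradiction.
Either choice for y11 ends in contradiction.
No assignment satisfies every clause.

No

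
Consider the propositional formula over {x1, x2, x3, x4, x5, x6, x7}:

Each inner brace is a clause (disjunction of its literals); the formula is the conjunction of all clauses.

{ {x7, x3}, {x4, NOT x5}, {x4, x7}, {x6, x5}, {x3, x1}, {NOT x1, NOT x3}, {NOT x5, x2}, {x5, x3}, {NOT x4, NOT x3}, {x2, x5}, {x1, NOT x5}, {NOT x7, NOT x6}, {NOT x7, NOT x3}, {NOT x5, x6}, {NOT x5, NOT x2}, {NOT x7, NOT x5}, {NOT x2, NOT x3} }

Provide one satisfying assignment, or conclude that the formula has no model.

Try x7 = true.
From the singleton clause (NOT x6), x6 = false.
From the singleton clause (x5), x5 = true.
Now (NOT x5) is unsatisfied and unit — conflict.
Backtrack on x7: now try x7 = false.
From the singleton clause (x3), x3 = true.
From the singleton clause (x4), x4 = true.
Now (NOT x4) is unsatisfied and unit — conflict.
Both values of x7 lead to a conflict.

UNSATISFIABLE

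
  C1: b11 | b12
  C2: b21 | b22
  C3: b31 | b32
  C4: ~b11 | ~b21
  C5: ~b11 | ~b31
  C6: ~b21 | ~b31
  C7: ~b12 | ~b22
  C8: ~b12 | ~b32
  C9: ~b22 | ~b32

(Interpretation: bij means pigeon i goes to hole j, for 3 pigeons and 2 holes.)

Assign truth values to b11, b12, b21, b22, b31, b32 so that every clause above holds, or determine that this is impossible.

Suppose b11 = 1.
Unit clause (~b21) forces b21 = 0.
Unit clause (b22) forces b22 = 1.
Unit clause (~b31) forces b31 = 0.
Unit clause (b32) forces b32 = 1.
But (~b32) is also a unit clause — contradiction.
Backtrack on b11: now try b11 = 0.
Unit clause (b12) forces b12 = 1.
Unit clause (~b22) forces b22 = 0.
Unit clause (b21) forces b21 = 1.
Unit clause (~b31) forces b31 = 0.
Unit clause (b32) forces b32 = 1.
But (~b32) is also a unit clause — contradiction.
Both values of b11 lead to a conflict.

UNSATISFIABLE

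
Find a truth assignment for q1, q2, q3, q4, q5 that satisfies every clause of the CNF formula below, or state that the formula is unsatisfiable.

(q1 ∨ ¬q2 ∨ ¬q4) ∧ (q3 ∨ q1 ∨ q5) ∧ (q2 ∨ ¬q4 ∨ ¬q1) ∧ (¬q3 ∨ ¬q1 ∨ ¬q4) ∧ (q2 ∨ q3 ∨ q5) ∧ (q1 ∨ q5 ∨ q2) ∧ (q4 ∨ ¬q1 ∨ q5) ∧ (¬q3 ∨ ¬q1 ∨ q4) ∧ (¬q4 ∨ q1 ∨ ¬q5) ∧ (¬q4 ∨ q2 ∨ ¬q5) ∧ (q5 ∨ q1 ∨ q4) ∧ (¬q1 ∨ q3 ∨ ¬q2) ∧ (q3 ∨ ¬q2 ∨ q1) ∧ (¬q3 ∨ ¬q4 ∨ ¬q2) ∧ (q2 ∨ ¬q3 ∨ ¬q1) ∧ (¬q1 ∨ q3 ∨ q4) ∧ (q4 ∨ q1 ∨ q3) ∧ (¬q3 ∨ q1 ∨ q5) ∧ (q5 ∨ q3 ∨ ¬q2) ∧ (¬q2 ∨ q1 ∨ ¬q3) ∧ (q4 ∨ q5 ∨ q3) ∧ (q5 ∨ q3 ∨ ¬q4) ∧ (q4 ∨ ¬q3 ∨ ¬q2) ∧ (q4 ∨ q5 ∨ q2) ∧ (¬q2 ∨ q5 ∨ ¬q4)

Case q1 = False:
Case q2 = False:
The clause (q5) is unit, so q5 = True.
The clause (¬q4) is unit, so q4 = False.
The clause (q3) is unit, so q3 = True.
Every clause now holds.

q1 ↦ False,  q2 ↦ False,  q3 ↦ True,  q4 ↦ False,  q5 ↦ True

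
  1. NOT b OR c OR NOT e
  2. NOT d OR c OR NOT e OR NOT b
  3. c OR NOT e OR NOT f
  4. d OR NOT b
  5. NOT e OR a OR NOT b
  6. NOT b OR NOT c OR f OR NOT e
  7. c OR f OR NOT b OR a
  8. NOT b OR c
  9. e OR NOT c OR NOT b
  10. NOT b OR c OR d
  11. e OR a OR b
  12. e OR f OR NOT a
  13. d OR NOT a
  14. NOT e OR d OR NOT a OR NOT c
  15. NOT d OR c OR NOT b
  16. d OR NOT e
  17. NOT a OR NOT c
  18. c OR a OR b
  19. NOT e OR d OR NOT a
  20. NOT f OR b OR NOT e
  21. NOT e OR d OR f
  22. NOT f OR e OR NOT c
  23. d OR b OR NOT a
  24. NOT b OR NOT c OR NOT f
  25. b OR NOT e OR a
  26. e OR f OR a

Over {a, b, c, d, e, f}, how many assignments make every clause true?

There are 2^6 = 64 truth assignments over (a, b, c, d, e, f).
Split on b. With b = true, the clauses containing b are satisfied and NOT b drops from the rest; 0 of the 2^5 = 32 assignments to the other variables satisfy what remains.
With b = false, by the same count on the reduced clause set, 2 assignments work.
Total: 0 + 2 = 2.

2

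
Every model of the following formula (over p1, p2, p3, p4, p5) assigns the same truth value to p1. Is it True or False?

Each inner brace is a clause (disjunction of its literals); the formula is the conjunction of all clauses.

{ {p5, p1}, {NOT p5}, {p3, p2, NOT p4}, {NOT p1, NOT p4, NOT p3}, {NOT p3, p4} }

Suppose p1 = false.
Unit clause (p5) forces p5 = true.
But (NOT p5) is also a unit clause — contradiction.
So every satisfying assignment has p1 = True.

True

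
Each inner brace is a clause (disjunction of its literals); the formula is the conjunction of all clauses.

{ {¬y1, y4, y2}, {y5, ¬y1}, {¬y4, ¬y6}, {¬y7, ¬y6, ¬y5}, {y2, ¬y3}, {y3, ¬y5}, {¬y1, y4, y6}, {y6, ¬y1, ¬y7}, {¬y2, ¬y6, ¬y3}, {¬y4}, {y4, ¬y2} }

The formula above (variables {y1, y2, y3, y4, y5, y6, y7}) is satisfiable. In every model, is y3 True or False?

Suppose y3 = True.
(y2) alone gives y2 = True.
(¬y6) alone gives y6 = False.
(¬y4) alone gives y4 = False.
But (y4) is also a unit clause — contradiction.
So every satisfying assignment has y3 = False.

False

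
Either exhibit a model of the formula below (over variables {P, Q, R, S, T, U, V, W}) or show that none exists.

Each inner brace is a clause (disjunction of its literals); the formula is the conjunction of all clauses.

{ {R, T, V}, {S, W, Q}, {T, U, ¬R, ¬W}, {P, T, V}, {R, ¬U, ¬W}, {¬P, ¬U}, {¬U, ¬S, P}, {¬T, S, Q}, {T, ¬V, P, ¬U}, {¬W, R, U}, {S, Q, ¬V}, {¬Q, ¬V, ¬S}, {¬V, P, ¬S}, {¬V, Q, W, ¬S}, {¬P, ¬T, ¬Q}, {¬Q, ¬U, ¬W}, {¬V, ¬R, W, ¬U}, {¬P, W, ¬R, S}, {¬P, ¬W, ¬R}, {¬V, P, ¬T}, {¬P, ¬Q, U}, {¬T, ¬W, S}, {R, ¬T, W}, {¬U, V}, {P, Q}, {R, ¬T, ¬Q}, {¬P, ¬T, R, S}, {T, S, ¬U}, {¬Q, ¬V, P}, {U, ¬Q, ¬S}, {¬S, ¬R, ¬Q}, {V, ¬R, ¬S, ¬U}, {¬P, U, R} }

P ↦ True,  Q ↦ False,  R ↦ True,  S ↦ True,  T ↦ True,  U ↦ False,  V ↦ False,  W ↦ False

Try P = True.
Unit clause (¬U) forces U = False.
Unit clause (¬Q) forces Q = False.
Unit clause (R) forces R = True.
Unit clause (¬W) forces W = False.
Unit clause (S) forces S = True.
Unit clause (¬V) forces V = False.
Every clause is now satisfied; T is unconstrained.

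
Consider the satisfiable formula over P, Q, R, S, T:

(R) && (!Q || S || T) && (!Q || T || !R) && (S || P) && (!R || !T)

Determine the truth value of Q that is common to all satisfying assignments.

Suppose Q = true.
From the singleton clause (R), R = true.
From the singleton clause (T), T = true.
That conflicts with the unit clause (!T).
So every satisfying assignment has Q = False.

False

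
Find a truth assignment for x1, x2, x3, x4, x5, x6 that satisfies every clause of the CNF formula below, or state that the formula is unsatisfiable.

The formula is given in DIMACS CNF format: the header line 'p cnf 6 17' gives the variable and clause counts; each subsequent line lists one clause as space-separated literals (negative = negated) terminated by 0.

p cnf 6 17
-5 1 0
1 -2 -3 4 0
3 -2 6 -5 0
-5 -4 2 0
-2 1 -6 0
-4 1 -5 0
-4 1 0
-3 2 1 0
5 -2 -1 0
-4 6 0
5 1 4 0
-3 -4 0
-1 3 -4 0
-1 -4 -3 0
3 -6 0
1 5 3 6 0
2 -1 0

Try x5 = True.
Unit clause (x1) forces x1 = True.
Unit clause (x2) forces x2 = True.
Try x3 = True.
Unit clause (¬x4) forces x4 = False.
No clause remains; x6 is free.

x1 ↦ True, x2 ↦ True, x3 ↦ True, x4 ↦ False, x5 ↦ True, x6 ↦ True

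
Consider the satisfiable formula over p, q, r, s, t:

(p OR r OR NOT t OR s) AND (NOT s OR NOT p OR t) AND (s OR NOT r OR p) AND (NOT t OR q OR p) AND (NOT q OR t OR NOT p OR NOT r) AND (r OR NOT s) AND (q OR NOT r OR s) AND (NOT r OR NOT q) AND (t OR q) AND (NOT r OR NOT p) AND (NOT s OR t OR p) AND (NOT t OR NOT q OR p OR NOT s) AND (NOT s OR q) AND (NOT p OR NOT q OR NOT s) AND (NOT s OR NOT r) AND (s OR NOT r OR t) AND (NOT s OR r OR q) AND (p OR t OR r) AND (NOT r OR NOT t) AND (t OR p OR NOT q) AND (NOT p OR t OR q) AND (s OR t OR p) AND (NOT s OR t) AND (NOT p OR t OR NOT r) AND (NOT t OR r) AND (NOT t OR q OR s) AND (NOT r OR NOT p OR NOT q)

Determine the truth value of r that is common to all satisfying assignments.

False

Suppose r = true.
From the singleton clause (NOT q), q = false.
From the singleton clause (s), s = true.
But (NOT s) is also a unit clause — contradiction.
So every satisfying assignment has r = False.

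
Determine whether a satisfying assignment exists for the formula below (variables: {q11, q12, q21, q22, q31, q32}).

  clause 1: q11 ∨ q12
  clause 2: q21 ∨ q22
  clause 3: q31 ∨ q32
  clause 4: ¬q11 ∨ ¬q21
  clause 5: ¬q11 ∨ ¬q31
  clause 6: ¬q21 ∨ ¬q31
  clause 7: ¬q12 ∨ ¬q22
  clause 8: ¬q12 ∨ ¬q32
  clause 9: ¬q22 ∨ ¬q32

No, unsatisfiable

Suppose q11 = True.
(¬q21) alone gives q21 = False.
(q22) alone gives q22 = True.
(¬q31) alone gives q31 = False.
(q32) alone gives q32 = True.
That conflicts with the unit clause (¬q32).
Backtrack on q11: now try q11 = False.
(q12) alone gives q12 = True.
(¬q22) alone gives q22 = False.
(q21) alone gives q21 = True.
(¬q31) alone gives q31 = False.
(q32) alone gives q32 = True.
That conflicts with the unit clause (¬q32).
Both values of q11 lead to a conflict.
No assignment satisfies every clause.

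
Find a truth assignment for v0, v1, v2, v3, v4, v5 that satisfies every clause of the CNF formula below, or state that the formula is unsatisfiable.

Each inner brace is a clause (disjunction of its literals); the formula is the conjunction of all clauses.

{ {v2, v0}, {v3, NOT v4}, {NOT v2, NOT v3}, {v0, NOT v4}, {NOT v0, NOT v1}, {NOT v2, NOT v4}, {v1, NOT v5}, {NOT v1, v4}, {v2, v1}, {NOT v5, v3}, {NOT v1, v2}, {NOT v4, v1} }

Case v2 = true:
The clause (NOT v3) is unit, so v3 = false.
The clause (NOT v4) is unit, so v4 = false.
The clause (NOT v1) is unit, so v1 = false.
The clause (NOT v5) is unit, so v5 = false.
All clauses hold; v0 can take either value.

v0=false; v1=false; v2=true; v3=false; v4=false; v5=false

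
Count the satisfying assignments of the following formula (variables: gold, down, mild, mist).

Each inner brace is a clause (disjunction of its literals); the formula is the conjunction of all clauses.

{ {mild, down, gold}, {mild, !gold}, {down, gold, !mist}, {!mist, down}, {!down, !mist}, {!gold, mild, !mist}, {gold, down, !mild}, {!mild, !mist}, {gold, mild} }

3

There are 2^4 = 16 truth assignments over (gold, down, mild, mist).
Split on mist. With mist = true, the clauses containing mist are satisfied and !mist drops from the rest; 0 of the 2^3 = 8 assignments to the other variables satisfy what remains.
With mist = false, by the same count on the reduced clause set, 3 assignments work.
(One model: gold=F, down=T, mild=T, mist=F.)
Total: 0 + 3 = 3.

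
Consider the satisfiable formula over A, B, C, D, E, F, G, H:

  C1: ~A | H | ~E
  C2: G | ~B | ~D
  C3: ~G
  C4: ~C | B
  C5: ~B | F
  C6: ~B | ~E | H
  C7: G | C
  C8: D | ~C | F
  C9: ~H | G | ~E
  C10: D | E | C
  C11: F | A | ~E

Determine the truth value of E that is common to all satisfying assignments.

Suppose E = 1.
Unit clause (~G) forces G = 0.
Unit clause (C) forces C = 1.
Unit clause (B) forces B = 1.
Unit clause (~D) forces D = 0.
Unit clause (F) forces F = 1.
Unit clause (H) forces H = 1.
That conflicts with the unit clause (~H).
So every satisfying assignment has E = False.

False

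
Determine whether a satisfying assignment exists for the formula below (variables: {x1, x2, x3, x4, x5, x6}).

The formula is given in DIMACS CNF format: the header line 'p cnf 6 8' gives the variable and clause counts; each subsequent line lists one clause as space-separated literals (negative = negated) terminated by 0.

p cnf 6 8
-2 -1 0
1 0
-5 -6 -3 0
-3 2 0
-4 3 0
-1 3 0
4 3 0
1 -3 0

Unit clause (x1) forces x1 = True.
Unit clause (¬x2) forces x2 = False.
Unit clause (¬x3) forces x3 = False.
But (x3) is also a unit clause — contradiction.
No assignment satisfies every clause.

No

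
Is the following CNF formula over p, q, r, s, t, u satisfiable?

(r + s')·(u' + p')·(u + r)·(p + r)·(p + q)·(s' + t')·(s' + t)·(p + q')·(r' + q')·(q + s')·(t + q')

Satisfiable

Try r = 1.
From the singleton clause (q'), q = 0.
From the singleton clause (p), p = 1.
From the singleton clause (u'), u = 0.
From the singleton clause (s'), s = 0.
Every clause is now satisfied; t is unconstrained.
A satisfying assignment: p ↦ 1; q ↦ 0; r ↦ 1; s ↦ 0; t ↦ 1; u ↦ 0.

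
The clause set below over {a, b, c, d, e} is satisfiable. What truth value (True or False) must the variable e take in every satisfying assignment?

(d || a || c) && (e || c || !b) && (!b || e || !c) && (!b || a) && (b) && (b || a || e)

Suppose e = false.
Unit clause (b) forces b = true.
Unit clause (c) forces c = true.
That conflicts with the unit clause (!c).
So every satisfying assignment has e = True.

True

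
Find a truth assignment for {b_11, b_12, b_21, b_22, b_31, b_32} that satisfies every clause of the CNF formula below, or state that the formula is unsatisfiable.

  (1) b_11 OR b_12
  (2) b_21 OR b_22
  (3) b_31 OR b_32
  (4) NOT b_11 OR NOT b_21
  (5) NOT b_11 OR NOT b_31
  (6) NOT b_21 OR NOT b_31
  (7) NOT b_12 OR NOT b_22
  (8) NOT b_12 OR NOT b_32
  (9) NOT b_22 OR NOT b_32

Branch on b_11: set b_11 = true.
(NOT b_21) alone gives b_21 = false.
(b_22) alone gives b_22 = true.
(NOT b_31) alone gives b_31 = false.
(b_32) alone gives b_32 = true.
Now (NOT b_32) is unsatisfied and unit — conflict.
So b_11 must be the other value — set b_11 = false.
(b_12) alone gives b_12 = true.
(NOT b_22) alone gives b_22 = false.
(b_21) alone gives b_21 = true.
(NOT b_31) alone gives b_31 = false.
(b_32) alone gives b_32 = true.
Now (NOT b_32) is unsatisfied and unit — conflict.
Both values of b_11 lead to a conflict.

UNSATISFIABLE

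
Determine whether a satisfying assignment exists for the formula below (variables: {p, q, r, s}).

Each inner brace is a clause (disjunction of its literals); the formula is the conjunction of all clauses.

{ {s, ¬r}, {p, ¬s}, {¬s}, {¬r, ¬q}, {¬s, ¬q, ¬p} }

(¬s) alone gives s = False.
(¬r) alone gives r = False.
Every clause is now satisfied; p, q are unconstrained.
A satisfying assignment: p ↦ False, q ↦ True, r ↦ False, s ↦ False.

Yes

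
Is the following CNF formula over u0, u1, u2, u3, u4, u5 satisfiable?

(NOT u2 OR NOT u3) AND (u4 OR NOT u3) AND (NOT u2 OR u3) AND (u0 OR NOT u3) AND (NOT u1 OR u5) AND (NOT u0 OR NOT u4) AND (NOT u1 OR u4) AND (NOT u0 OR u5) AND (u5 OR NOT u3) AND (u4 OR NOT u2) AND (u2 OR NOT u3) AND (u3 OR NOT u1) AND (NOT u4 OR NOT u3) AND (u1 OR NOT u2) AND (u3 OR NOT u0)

Case u2 = false:
(NOT u3) alone gives u3 = false.
(NOT u1) alone gives u1 = false.
(NOT u0) alone gives u0 = false.
All clauses hold; u4, u5 can take either value.
A satisfying assignment: u0: false, u1: false, u2: false, u3: false, u4: true, u5: false.

Yes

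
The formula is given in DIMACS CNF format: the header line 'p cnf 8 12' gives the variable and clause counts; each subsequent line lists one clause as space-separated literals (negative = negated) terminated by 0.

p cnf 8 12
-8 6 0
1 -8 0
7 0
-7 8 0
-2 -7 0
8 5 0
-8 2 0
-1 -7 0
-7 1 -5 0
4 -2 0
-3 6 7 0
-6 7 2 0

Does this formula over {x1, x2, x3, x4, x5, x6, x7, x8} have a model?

No

The clause (x7) is unit, so x7 = True.
The clause (x8) is unit, so x8 = True.
The clause (x6) is unit, so x6 = True.
The clause (x1) is unit, so x1 = True.
That conflicts with the unit clause (¬x1).
No assignment satisfies every clause.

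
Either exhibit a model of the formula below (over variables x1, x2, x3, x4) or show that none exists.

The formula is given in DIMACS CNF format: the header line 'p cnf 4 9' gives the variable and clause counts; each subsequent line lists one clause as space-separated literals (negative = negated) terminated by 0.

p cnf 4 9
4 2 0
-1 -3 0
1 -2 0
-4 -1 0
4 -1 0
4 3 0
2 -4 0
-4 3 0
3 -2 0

UNSATISFIABLE

Branch on x4: set x4 = True.
From the singleton clause (¬x1), x1 = False.
From the singleton clause (¬x2), x2 = False.
Now (x2) is unsatisfied and unit — conflict.
Undo x4 and try x4 = False.
From the singleton clause (x2), x2 = True.
From the singleton clause (x1), x1 = True.
Now (¬x1) is unsatisfied and unit — conflict.
Both values of x4 lead to a conflict.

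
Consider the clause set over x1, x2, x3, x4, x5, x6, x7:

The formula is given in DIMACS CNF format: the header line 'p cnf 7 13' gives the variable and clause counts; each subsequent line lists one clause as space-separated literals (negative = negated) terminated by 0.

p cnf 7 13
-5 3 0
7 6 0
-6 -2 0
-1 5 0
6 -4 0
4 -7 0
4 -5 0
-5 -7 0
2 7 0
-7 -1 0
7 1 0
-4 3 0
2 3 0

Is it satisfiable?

Yes

Suppose x5 = False.
(¬x1) alone gives x1 = False.
(x7) alone gives x7 = True.
(x4) alone gives x4 = True.
(x6) alone gives x6 = True.
(¬x2) alone gives x2 = False.
(x3) alone gives x3 = True.
All clauses are satisfied.
A satisfying assignment: x1: False,  x2: False,  x3: True,  x4: True,  x5: False,  x6: True,  x7: True.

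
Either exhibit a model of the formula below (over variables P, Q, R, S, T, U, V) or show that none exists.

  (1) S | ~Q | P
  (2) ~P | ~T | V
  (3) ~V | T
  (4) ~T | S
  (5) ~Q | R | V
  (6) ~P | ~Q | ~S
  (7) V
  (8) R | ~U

P: 1,  Q: 0,  R: 1,  S: 1,  T: 1,  U: 1,  V: 1

Unit clause (V) forces V = 1.
Unit clause (T) forces T = 1.
Unit clause (S) forces S = 1.
Branch on P: set P = 1.
Unit clause (~Q) forces Q = 0.
Branch on R: set R = 1.
No clause remains; U is free.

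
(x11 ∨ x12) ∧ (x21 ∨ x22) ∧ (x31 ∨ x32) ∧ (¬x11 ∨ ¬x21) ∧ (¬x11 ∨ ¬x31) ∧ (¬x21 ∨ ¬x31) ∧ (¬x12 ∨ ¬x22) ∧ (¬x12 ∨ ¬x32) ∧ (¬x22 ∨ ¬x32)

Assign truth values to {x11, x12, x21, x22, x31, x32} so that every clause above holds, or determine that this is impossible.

Suppose x11 = True.
Unit clause (¬x21) forces x21 = False.
Unit clause (x22) forces x22 = True.
Unit clause (¬x31) forces x31 = False.
Unit clause (x32) forces x32 = True.
Now (¬x32) is unsatisfied and unit — conflict.
Undo x11 and try x11 = False.
Unit clause (x12) forces x12 = True.
Unit clause (¬x22) forces x22 = False.
Unit clause (x21) forces x21 = True.
Unit clause (¬x31) forces x31 = False.
Unit clause (x32) forces x32 = True.
Now (¬x32) is unsatisfied and unit — conflict.
Both values of x11 lead to a conflict.

UNSATISFIABLE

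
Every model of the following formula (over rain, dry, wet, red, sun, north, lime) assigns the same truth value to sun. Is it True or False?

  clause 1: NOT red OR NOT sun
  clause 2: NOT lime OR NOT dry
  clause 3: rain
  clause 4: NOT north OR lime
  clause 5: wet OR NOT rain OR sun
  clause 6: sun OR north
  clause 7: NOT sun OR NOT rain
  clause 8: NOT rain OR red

False

Suppose sun = true.
(NOT red) alone gives red = false.
(rain) alone gives rain = true.
But (NOT rain) is also a unit clause — contradiction.
So every satisfying assignment has sun = False.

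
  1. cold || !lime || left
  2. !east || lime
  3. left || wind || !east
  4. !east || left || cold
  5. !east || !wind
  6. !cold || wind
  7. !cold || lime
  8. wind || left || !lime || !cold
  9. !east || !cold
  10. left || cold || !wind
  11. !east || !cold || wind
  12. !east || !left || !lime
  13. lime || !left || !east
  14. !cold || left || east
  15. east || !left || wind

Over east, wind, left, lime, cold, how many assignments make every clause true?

4

There are 2^5 = 32 truth assignments over (east, wind, left, lime, cold).
Split on left. With left = true, the clauses containing left are satisfied and !left drops from the rest; 3 of the 2^4 = 16 assignments to the other variables satisfy what remains.
With left = false, by the same count on the reduced clause set, 1 assignment works.
Total: 3 + 1 = 4.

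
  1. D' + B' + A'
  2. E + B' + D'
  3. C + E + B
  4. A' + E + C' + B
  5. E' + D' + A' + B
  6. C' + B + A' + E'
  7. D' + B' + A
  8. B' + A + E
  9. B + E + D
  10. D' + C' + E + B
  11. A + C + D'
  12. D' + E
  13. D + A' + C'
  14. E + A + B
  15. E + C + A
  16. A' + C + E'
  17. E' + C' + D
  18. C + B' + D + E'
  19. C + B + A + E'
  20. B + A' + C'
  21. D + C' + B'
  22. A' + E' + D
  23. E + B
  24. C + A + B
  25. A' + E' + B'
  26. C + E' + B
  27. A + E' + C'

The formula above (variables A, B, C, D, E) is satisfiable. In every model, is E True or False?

False

Suppose E = 1.
Suppose A = 0.
The clause (C') is unit, so C = 0.
The clause (D') is unit, so D = 0.
The clause (B') is unit, so B = 0.
That conflicts with the unit clause (B).
That branch fails; take A = 1 instead.
The clause (C) is unit, so C = 1.
The clause (B) is unit, so B = 1.
That conflicts with the unit clause (B').
Either choice for A ends in contradiction.
So every satisfying assignment has E = False.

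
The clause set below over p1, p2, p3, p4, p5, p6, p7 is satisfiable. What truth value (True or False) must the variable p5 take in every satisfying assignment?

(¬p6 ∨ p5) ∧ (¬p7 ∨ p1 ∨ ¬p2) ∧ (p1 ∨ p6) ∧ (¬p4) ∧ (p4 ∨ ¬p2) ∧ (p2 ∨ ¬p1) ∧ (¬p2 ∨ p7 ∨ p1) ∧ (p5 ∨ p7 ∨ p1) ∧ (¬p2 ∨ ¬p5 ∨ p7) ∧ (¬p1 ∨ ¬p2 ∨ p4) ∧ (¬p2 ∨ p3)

Suppose p5 = False.
(¬p6) alone gives p6 = False.
(p1) alone gives p1 = True.
(¬p4) alone gives p4 = False.
(¬p2) alone gives p2 = False.
But (p2) is also a unit clause — contradiction.
So every satisfying assignment has p5 = True.

True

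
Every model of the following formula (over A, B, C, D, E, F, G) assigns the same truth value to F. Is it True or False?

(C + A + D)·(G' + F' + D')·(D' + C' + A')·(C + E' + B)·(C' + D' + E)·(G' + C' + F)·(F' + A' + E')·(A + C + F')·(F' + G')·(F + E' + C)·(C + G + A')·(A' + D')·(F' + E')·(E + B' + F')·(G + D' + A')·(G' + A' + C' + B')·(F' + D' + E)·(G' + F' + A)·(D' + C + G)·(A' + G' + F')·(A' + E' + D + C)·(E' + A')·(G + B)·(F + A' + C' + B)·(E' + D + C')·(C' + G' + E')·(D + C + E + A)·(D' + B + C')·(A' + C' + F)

False

Suppose F = 1.
From the singleton clause (G'), G = 0.
From the singleton clause (E'), E = 0.
From the singleton clause (B'), B = 0.
But (B) is also a unit clause — contradiction.
So every satisfying assignment has F = False.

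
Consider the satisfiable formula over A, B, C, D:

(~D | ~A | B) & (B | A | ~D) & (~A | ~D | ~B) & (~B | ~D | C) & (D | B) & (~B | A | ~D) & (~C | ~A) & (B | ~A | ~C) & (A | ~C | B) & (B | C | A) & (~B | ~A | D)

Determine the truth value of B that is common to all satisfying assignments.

Suppose B = 0.
The clause (D) is unit, so D = 1.
The clause (~A) is unit, so A = 0.
That conflicts with the unit clause (A).
So every satisfying assignment has B = True.

True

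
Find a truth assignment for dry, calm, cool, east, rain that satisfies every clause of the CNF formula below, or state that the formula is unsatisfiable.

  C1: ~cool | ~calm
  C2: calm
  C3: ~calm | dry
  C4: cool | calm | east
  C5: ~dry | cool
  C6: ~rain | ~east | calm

From the singleton clause (calm), calm = 1.
From the singleton clause (~cool), cool = 0.
From the singleton clause (dry), dry = 1.
That conflicts with the unit clause (~dry).

UNSATISFIABLE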